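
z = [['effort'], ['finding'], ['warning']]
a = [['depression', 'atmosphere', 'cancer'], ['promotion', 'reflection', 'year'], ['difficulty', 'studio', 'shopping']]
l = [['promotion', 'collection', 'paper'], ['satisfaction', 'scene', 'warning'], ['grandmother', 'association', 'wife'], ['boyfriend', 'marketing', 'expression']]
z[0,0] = 'effort'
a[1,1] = 'reflection'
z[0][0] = 'effort'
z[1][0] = 'finding'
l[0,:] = ['promotion', 'collection', 'paper']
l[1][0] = 'satisfaction'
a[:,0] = ['depression', 'promotion', 'difficulty']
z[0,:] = ['effort']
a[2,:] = ['difficulty', 'studio', 'shopping']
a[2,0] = 'difficulty'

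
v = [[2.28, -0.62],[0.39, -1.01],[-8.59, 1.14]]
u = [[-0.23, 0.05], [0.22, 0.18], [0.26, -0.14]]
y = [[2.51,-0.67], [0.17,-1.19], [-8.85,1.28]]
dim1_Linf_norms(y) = [2.51, 1.19, 8.85]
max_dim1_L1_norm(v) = 9.73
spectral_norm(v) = 8.99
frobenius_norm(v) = 9.05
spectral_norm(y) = 9.31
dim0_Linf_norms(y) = [8.85, 1.28]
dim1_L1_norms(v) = [2.9, 1.4, 9.73]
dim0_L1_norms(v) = [11.26, 2.77]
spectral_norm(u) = 0.41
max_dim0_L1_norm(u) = 0.71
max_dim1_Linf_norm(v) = 8.59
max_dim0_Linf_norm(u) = 0.26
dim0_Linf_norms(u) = [0.26, 0.18]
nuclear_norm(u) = 0.64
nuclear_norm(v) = 9.98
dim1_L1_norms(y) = [3.18, 1.36, 10.13]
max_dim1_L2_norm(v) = 8.67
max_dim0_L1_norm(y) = 11.53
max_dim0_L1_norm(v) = 11.26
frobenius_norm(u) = 0.47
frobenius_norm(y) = 9.39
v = y + u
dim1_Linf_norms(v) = [2.28, 1.01, 8.59]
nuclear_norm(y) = 10.50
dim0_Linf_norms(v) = [8.59, 1.14]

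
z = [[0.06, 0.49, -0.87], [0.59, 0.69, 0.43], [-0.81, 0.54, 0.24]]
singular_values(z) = [1.01, 1.0, 1.0]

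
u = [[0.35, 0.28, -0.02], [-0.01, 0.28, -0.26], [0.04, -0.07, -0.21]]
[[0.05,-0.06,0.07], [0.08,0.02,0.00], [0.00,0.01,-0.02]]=u@ [[-0.03, -0.16, 0.13], [0.20, -0.03, 0.11], [-0.09, -0.09, 0.10]]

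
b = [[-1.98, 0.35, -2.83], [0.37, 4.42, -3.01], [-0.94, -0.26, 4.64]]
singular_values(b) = [6.88, 3.35, 2.18]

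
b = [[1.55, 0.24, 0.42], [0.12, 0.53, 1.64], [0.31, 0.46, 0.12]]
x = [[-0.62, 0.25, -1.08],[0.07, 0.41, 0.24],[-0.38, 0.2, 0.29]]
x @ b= [[-1.27,-0.51,0.02], [0.23,0.34,0.73], [-0.48,0.15,0.20]]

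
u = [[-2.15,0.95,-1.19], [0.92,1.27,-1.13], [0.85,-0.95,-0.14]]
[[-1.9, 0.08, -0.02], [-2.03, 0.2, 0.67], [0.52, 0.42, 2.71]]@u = [[4.14,-1.68,2.17],[5.12,-2.31,2.1],[1.57,-1.55,-1.47]]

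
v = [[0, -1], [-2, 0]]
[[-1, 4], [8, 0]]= v@[[-4, 0], [1, -4]]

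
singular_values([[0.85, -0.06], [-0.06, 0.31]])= [0.86, 0.3]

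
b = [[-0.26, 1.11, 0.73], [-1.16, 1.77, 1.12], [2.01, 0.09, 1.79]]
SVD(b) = [[0.43, -0.24, 0.87], [0.63, -0.62, -0.48], [0.65, 0.75, -0.12]] @ diag([2.7700518805448513, 2.666845386054662, 0.1804113798209175]) @ [[0.17, 0.59, 0.79], [0.86, -0.48, 0.18], [0.49, 0.64, -0.59]]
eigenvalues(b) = [(0.27+0.64j), (0.27-0.64j), (2.76+0j)]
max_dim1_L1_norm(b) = 4.05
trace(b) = 3.30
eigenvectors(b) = [[(-0.35+0.27j),-0.35-0.27j,(0.37+0j)], [-0.69+0.00j,(-0.69-0j),(0.47+0j)], [0.56-0.12j,(0.56+0.12j),(0.8+0j)]]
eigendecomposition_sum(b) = [[(-0.31+0.46j), 0.32-0.20j, -0.04-0.09j], [(-0.81+0.28j), (0.58+0.05j), (0.03-0.16j)], [(0.61-0.36j), (-0.48+0.06j), 0.00+0.13j]] + [[-0.31-0.46j, (0.32+0.2j), -0.04+0.09j], [-0.81-0.28j, (0.58-0.05j), 0.03+0.16j], [0.61+0.36j, -0.48-0.06j, -0.13j]] + [[0.36+0.00j,(0.48-0j),0.82-0.00j],  [(0.47+0j),(0.62-0j),(1.06-0j)],  [0.79+0.00j,(1.04-0j),(1.79-0j)]]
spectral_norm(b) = 2.77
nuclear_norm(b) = 5.62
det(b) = 1.33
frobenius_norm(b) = 3.85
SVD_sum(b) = [[0.20, 0.70, 0.94], [0.30, 1.03, 1.36], [0.31, 1.07, 1.42]] + [[-0.54, 0.3, -0.11],[-1.41, 0.8, -0.29],[1.71, -0.97, 0.36]] + [[0.08, 0.1, -0.09], [-0.04, -0.06, 0.05], [-0.01, -0.01, 0.01]]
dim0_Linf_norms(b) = [2.01, 1.77, 1.79]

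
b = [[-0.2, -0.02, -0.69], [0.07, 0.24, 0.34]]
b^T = [[-0.20, 0.07], [-0.02, 0.24], [-0.69, 0.34]]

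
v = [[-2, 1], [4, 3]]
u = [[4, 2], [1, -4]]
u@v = [[0, 10], [-18, -11]]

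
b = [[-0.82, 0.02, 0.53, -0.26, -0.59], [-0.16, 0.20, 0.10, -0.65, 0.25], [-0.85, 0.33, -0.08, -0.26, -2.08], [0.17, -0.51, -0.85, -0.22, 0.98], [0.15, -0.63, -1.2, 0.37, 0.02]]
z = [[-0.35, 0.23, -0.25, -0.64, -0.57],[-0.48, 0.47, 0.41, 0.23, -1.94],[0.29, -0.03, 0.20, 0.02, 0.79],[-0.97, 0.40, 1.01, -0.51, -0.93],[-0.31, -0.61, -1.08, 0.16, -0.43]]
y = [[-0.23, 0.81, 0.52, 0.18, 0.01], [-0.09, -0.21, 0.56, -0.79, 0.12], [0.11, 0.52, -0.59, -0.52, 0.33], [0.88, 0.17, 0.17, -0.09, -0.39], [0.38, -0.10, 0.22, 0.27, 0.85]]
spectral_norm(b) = 2.74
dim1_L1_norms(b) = [2.22, 1.36, 3.6, 2.73, 2.37]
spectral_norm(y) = 1.01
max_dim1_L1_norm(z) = 3.82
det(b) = -0.00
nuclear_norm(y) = 5.01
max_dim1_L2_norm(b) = 2.29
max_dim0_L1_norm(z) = 4.66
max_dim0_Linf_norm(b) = 2.08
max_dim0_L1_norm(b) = 3.92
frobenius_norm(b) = 3.34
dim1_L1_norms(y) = [1.75, 1.77, 2.07, 1.7, 1.82]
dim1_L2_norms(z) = [0.99, 2.11, 0.87, 1.8, 1.36]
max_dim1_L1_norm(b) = 3.6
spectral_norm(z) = 2.75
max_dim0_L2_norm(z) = 2.4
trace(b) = -0.90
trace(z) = -0.62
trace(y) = -0.27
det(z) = 0.00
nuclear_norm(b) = 5.78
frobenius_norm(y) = 2.24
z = y @ b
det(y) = 1.01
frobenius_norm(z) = 3.35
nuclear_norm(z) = 5.79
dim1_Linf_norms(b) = [0.82, 0.65, 2.08, 0.98, 1.2]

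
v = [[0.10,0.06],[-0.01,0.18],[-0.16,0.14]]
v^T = [[0.10, -0.01, -0.16], [0.06, 0.18, 0.14]]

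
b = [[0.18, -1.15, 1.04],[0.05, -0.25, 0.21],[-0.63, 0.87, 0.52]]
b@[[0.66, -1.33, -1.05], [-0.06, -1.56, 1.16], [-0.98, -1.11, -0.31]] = [[-0.83,0.4,-1.85], [-0.16,0.09,-0.41], [-0.98,-1.10,1.51]]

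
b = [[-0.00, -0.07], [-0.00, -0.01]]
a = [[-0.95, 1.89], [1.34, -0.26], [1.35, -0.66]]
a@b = [[0.00, 0.05], [0.0, -0.09], [0.0, -0.09]]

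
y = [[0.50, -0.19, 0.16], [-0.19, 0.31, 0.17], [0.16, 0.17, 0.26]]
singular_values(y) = [0.63, 0.45, 0.01]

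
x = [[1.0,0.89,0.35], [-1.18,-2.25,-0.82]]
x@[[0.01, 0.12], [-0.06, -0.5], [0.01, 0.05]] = [[-0.04, -0.31], [0.12, 0.94]]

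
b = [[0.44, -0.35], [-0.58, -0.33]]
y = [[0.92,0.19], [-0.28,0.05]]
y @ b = [[0.29,  -0.38],[-0.15,  0.08]]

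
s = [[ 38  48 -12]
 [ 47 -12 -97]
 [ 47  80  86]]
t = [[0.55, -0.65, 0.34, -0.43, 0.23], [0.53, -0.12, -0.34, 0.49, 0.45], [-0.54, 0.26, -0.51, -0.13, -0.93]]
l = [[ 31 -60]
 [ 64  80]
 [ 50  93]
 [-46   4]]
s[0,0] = 38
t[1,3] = 0.493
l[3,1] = 4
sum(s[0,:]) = 74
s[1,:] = [47, -12, -97]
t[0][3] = -0.426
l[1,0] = 64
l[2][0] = 50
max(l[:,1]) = 93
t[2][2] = -0.506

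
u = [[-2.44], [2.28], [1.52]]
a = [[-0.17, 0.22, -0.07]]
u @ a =[[0.41,-0.54,0.17], [-0.39,0.50,-0.16], [-0.26,0.33,-0.11]]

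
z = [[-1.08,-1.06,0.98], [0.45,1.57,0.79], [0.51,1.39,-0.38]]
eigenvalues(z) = [1.94, -1.46, -0.37]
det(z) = 1.05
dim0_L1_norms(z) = [2.04, 4.02, 2.15]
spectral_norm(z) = 2.62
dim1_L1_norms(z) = [3.12, 2.81, 2.28]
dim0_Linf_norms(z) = [1.08, 1.57, 0.98]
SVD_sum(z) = [[-0.70,-1.37,0.21], [0.67,1.31,-0.2], [0.68,1.33,-0.20]] + [[-0.26, 0.26, 0.82], [-0.30, 0.30, 0.95], [0.03, -0.03, -0.09]] + [[-0.12, 0.05, -0.05], [0.08, -0.04, 0.04], [-0.2, 0.09, -0.09]]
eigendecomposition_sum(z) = [[-0.06,-0.27,-0.12], [0.36,1.61,0.7], [0.2,0.9,0.39]] + [[-0.85,-0.99,1.50], [0.03,0.04,-0.06], [0.36,0.42,-0.64]] + [[-0.17, 0.2, -0.41], [0.06, -0.07, 0.15], [-0.05, 0.07, -0.13]]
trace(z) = 0.11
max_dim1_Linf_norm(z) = 1.57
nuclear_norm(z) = 4.30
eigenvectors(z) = [[-0.15, 0.92, 0.90], [0.86, -0.03, -0.33], [0.49, -0.39, 0.29]]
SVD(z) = [[-0.59, -0.65, 0.47], [0.56, -0.75, -0.33], [0.57, 0.07, 0.82]] @ diag([2.623807375909054, 1.3821220022375573, 0.28960943537131106]) @ [[0.45, 0.88, -0.13],[0.29, -0.29, -0.91],[-0.84, 0.37, -0.39]]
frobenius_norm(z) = 2.98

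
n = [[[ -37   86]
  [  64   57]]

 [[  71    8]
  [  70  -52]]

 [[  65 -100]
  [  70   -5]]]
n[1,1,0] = 70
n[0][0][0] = -37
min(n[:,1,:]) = -52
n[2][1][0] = 70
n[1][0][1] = 8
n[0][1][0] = 64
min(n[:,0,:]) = -100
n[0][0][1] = 86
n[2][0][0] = 65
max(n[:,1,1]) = 57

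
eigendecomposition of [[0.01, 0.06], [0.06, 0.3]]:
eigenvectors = [[-0.98, -0.19], [0.19, -0.98]]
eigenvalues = [-0.0, 0.31]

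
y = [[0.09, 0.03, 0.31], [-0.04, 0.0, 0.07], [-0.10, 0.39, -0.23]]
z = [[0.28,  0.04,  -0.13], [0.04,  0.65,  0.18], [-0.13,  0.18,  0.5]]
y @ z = [[-0.01, 0.08, 0.15], [-0.02, 0.01, 0.04], [0.02, 0.21, -0.03]]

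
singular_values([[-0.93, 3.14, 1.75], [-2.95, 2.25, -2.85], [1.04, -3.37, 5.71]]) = [7.94, 3.8, 1.78]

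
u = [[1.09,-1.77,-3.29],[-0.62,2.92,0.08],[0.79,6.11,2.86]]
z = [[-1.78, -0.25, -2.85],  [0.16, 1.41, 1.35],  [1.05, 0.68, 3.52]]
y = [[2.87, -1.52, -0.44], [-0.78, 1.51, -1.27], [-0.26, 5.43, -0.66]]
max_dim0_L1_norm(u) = 10.8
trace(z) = 3.15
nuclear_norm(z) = 7.04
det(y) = 18.90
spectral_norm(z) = 5.21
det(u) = 25.37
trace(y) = 3.72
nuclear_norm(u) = 11.71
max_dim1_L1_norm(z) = 5.25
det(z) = -3.50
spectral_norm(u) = 7.87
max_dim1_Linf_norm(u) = 6.11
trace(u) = 6.87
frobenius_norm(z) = 5.40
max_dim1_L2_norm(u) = 6.79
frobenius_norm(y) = 6.73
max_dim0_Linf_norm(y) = 5.43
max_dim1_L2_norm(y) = 5.48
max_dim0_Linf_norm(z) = 3.52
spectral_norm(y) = 6.04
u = y + z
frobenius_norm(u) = 8.38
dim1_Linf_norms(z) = [2.85, 1.41, 3.52]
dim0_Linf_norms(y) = [2.87, 5.43, 1.27]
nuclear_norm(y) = 9.91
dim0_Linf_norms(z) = [1.78, 1.41, 3.52]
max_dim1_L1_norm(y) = 6.35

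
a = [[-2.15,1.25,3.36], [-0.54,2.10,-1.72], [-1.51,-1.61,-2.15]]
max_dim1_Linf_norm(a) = 3.36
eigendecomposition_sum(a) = [[(-1.07+1.34j), 0.60+0.57j, 1.69+1.75j], [-0.27-0.28j, (-0.14+0.12j), (-0.43+0.33j)], [(-0.76-0.77j), (-0.4+0.33j), (-1.22+0.92j)]] + [[(-1.07-1.34j), 0.60-0.57j, (1.69-1.75j)],[-0.27+0.28j, (-0.14-0.12j), -0.43-0.33j],[-0.76+0.77j, -0.40-0.33j, -1.22-0.92j]] + [[-0.00+0.00j, (0.05-0j), -0.02-0.00j], [-0.00+0.00j, (2.38-0j), -0.85-0.00j], [-0j, -0.81+0.00j, 0.29+0.00j]]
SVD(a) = [[0.87, -0.18, -0.46], [-0.17, -0.98, 0.06], [-0.47, 0.03, -0.88]] @ diag([4.590577710113268, 2.6966124878654107, 2.506826156258055]) @ [[-0.23, 0.32, 0.92], [0.32, -0.86, 0.39], [0.92, 0.38, 0.1]]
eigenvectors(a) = [[-0.83+0.00j,-0.83-0.00j,(-0.02+0j)], [0.02-0.19j,(0.02+0.19j),(-0.95+0j)], [(0.06-0.52j),0.06+0.52j,(0.32+0j)]]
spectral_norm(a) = 4.59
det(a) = 31.03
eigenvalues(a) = [(-2.44+2.38j), (-2.44-2.38j), (2.67+0j)]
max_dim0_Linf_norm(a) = 3.36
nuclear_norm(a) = 9.79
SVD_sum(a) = [[-0.93, 1.29, 3.66], [0.18, -0.25, -0.71], [0.50, -0.69, -1.96]] + [[-0.15, 0.41, -0.18], [-0.85, 2.29, -1.02], [0.02, -0.07, 0.03]] + [[-1.07, -0.45, -0.11], [0.13, 0.05, 0.01], [-2.03, -0.85, -0.22]]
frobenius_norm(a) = 5.88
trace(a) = -2.20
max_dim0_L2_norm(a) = 4.34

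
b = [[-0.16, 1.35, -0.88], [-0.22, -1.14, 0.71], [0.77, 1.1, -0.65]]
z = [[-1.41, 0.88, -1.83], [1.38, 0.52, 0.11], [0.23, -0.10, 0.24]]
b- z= [[1.25, 0.47, 0.95], [-1.60, -1.66, 0.6], [0.54, 1.20, -0.89]]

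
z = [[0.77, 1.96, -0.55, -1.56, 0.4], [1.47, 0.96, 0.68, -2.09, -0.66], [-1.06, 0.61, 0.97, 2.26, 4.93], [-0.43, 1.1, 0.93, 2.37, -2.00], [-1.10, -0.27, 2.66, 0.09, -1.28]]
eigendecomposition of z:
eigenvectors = [[(0.17+0j), (-0.8+0j), (0.51-0.1j), 0.51+0.10j, 0.03+0.00j],[(-0.3+0j), 0.48+0.00j, (0.54+0j), (0.54-0j), -0.09+0.00j],[0.71+0.00j, (-0.28+0j), (0.07+0.43j), 0.07-0.43j, -0.88+0.00j],[(-0.21+0j), (-0.2+0j), -0.06-0.38j, -0.06+0.38j, (0.01+0j)],[(-0.58+0j), -0.03+0.00j, -0.03+0.32j, (-0.03-0.32j), (-0.47+0j)]]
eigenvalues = [(-4.29+0j), (-0.97+0j), (2.67+1.34j), (2.67-1.34j), (3.7+0j)]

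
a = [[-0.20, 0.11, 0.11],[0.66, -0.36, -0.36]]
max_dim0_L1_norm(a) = 0.86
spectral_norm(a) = 0.87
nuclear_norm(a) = 0.87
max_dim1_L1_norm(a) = 1.38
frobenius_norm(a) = 0.87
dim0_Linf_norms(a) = [0.66, 0.36, 0.36]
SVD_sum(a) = [[-0.2, 0.11, 0.11], [0.66, -0.36, -0.36]] + [[0.0, 0.00, 0.0], [0.00, 0.0, 0.00]]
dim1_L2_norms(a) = [0.25, 0.83]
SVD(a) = [[-0.29,  0.96], [0.96,  0.29]] @ diag([0.871205516156902, 0.0009739701157620498]) @ [[0.79, -0.43, -0.43],[0.61, 0.56, 0.56]]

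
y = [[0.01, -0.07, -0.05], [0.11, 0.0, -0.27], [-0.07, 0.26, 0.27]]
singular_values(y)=[0.46, 0.17, 0.0]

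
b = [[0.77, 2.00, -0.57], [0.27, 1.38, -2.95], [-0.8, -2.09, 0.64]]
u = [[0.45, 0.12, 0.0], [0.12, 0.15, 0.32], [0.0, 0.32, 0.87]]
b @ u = [[0.59, 0.21, 0.14], [0.29, -0.70, -2.12], [-0.61, -0.2, -0.11]]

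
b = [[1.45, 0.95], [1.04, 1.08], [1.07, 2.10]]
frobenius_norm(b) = 3.29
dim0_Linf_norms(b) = [1.45, 2.1]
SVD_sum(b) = [[1.03, 1.29], [0.93, 1.17], [1.44, 1.80]] + [[0.42, -0.34], [0.11, -0.09], [-0.37, 0.3]]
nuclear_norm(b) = 3.94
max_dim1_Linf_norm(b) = 2.1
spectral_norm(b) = 3.20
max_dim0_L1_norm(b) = 4.13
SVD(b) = [[-0.51, 0.74], [-0.47, 0.19], [-0.72, -0.65]] @ diag([3.2049682502010888, 0.7321738285427678]) @ [[-0.62, -0.78], [0.78, -0.62]]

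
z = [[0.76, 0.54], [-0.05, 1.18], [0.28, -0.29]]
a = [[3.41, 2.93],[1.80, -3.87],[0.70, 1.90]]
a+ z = [[4.17, 3.47], [1.75, -2.69], [0.98, 1.61]]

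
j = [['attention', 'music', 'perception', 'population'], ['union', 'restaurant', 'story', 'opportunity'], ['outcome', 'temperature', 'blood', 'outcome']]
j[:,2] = ['perception', 'story', 'blood']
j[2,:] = ['outcome', 'temperature', 'blood', 'outcome']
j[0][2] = 'perception'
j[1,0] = 'union'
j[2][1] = 'temperature'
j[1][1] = 'restaurant'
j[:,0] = ['attention', 'union', 'outcome']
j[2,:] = ['outcome', 'temperature', 'blood', 'outcome']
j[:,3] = ['population', 'opportunity', 'outcome']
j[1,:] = ['union', 'restaurant', 'story', 'opportunity']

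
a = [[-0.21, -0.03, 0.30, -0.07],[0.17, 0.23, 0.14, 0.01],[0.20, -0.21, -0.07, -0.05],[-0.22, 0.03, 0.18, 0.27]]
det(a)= -0.008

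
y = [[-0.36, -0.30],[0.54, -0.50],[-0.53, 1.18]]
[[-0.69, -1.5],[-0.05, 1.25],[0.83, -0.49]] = y@[[0.97, 3.29], [1.14, 1.06]]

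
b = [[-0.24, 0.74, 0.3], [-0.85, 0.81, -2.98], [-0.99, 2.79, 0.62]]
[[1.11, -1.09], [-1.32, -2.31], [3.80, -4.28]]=b @ [[-1.65, -0.97], [0.54, -1.99], [1.06, 0.51]]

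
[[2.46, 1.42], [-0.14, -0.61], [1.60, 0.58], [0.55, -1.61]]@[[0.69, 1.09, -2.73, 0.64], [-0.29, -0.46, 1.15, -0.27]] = [[1.29, 2.03, -5.08, 1.19], [0.08, 0.13, -0.32, 0.08], [0.94, 1.48, -3.70, 0.87], [0.85, 1.34, -3.35, 0.79]]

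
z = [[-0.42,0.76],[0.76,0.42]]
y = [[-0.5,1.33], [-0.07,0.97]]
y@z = [[1.22, 0.18],[0.77, 0.35]]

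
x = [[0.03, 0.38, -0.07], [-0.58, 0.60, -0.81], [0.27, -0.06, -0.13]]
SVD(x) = [[0.21, -0.77, -0.6], [0.98, 0.12, 0.18], [-0.07, -0.62, 0.78]] @ diag([1.1895036036701654, 0.32176941786257507, 0.2786496341000092]) @ [[-0.49, 0.56, -0.67], [-0.81, -0.57, 0.11], [0.32, -0.6, -0.73]]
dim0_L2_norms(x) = [0.64, 0.71, 0.82]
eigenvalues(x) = [(0.4+0.45j), (0.4-0.45j), (-0.3+0j)]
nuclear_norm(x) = 1.79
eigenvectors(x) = [[-0.36+0.41j, -0.36-0.41j, (-0.38+0j)], [-0.82+0.00j, -0.82-0.00j, (0.47+0j)], [0.05+0.17j, (0.05-0.17j), 0.79+0.00j]]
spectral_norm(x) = 1.19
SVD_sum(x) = [[-0.12, 0.14, -0.16], [-0.56, 0.65, -0.78], [0.04, -0.04, 0.05]] + [[0.2, 0.14, -0.03], [-0.03, -0.02, 0.0], [0.16, 0.11, -0.02]] + [[-0.05, 0.10, 0.12], [0.02, -0.03, -0.04], [0.07, -0.13, -0.16]]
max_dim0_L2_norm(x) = 0.82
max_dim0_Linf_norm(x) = 0.81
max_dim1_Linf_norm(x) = 0.81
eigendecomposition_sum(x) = [[(0.04+0.31j), 0.18-0.12j, (-0.09+0.22j)], [-0.32+0.35j, 0.32+0.08j, (-0.34+0.12j)], [0.09+0.04j, (-0-0.07j), 0.05+0.06j]] + [[(0.04-0.31j), (0.18+0.12j), (-0.09-0.22j)], [-0.32-0.35j, 0.32-0.08j, (-0.34-0.12j)], [(0.09-0.04j), (-0+0.07j), 0.05-0.06j]] + [[-0.04-0.00j, 0.03-0.00j, 0.11+0.00j], [(0.05+0j), (-0.03+0j), (-0.13-0j)], [0.09+0.00j, (-0.05+0j), (-0.22-0j)]]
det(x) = -0.11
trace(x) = 0.50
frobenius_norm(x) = 1.26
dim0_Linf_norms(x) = [0.58, 0.6, 0.81]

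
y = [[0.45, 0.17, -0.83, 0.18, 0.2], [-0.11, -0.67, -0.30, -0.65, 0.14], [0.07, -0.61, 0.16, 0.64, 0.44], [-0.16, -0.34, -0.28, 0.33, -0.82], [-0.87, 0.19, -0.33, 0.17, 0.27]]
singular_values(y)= [1.0, 1.0, 1.0, 1.0, 0.99]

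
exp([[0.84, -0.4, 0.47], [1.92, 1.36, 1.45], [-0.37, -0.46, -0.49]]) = [[1.20, -1.13, -0.07], [4.12, 2.03, 2.60], [-1.04, -0.47, 0.14]]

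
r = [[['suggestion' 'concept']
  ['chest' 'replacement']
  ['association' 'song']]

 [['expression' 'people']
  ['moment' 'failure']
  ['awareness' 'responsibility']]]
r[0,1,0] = 'chest'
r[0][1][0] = 'chest'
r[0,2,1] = 'song'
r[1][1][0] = 'moment'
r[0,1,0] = 'chest'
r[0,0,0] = 'suggestion'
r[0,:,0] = ['suggestion', 'chest', 'association']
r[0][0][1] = 'concept'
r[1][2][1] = 'responsibility'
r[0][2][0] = 'association'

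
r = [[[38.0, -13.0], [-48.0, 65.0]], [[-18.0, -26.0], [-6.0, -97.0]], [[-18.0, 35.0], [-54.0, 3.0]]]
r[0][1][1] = 65.0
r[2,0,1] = 35.0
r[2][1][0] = -54.0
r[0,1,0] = -48.0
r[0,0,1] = -13.0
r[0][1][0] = -48.0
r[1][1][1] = -97.0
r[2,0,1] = 35.0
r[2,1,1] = 3.0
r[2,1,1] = 3.0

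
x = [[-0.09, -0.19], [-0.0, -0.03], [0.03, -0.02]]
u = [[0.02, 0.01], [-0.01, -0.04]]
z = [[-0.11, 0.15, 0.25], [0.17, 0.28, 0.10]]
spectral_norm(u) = 0.04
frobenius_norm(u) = 0.05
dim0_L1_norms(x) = [0.12, 0.24]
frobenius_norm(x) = 0.22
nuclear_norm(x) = 0.25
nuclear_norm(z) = 0.64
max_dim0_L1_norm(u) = 0.05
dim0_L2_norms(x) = [0.09, 0.19]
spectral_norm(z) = 0.40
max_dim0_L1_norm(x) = 0.24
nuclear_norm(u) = 0.06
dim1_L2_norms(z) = [0.31, 0.34]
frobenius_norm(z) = 0.46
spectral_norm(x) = 0.21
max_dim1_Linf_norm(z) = 0.28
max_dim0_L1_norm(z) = 0.43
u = z @ x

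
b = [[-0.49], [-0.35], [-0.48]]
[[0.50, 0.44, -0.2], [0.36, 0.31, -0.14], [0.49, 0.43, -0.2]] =b @ [[-1.03, -0.89, 0.41]]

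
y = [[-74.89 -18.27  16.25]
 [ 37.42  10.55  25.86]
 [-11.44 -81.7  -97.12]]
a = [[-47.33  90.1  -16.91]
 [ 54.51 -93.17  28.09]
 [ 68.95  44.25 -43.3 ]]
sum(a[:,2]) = -32.12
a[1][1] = -93.17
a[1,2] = 28.09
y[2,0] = -11.44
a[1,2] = 28.09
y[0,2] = 16.25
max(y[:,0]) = 37.42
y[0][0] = -74.89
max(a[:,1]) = 90.1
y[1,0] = 37.42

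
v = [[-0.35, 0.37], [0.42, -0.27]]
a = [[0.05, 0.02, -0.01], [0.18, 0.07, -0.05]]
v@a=[[0.05, 0.02, -0.02],[-0.03, -0.01, 0.01]]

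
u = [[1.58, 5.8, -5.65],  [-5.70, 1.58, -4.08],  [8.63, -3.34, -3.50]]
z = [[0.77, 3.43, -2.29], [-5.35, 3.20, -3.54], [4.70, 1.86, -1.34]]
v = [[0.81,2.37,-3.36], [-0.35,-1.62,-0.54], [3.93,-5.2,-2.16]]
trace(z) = 2.63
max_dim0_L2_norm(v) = 5.94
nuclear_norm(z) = 14.24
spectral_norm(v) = 6.99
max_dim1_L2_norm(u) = 9.89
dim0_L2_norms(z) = [7.16, 5.05, 4.42]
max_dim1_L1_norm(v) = 11.29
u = z + v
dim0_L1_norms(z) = [10.82, 8.49, 7.17]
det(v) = -33.77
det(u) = -380.72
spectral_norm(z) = 7.75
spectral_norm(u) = 11.01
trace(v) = -2.97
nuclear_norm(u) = 23.88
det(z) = -22.66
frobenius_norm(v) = 8.23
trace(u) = -0.34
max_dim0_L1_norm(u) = 15.91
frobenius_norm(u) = 14.75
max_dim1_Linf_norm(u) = 8.63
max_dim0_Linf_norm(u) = 8.63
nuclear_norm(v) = 12.34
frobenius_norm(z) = 9.82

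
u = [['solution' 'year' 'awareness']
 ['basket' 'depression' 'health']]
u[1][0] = 'basket'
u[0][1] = 'year'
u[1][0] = 'basket'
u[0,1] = 'year'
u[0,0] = 'solution'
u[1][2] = 'health'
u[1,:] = ['basket', 'depression', 'health']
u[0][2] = 'awareness'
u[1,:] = ['basket', 'depression', 'health']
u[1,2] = 'health'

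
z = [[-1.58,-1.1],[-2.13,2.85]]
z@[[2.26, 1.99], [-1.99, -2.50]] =[[-1.38, -0.39], [-10.49, -11.36]]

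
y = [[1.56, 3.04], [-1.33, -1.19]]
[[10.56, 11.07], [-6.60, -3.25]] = y @ [[3.42, -1.50], [1.72, 4.41]]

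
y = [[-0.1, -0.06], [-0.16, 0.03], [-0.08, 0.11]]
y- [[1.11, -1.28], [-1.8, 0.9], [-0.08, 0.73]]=[[-1.21,1.22],  [1.64,-0.87],  [0.0,-0.62]]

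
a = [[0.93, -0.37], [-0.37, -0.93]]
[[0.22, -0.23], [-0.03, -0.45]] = a@[[0.22, -0.05], [-0.05, 0.5]]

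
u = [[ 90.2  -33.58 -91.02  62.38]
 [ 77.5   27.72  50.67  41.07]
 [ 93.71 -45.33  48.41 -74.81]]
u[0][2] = -91.02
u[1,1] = 27.72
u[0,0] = 90.2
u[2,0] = 93.71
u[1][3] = 41.07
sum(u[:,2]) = 8.060000000000002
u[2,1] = -45.33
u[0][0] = 90.2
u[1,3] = 41.07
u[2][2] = 48.41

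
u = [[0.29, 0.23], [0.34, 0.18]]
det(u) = -0.03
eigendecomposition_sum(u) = [[0.31, 0.21], [0.31, 0.21]] + [[-0.02,0.02], [0.03,-0.03]]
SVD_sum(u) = [[0.31, 0.2],[0.32, 0.21]] + [[-0.02, 0.03],[0.02, -0.03]]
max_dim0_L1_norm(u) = 0.63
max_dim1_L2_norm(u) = 0.38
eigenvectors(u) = [[0.71, -0.56],[0.71, 0.83]]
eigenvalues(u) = [0.52, -0.05]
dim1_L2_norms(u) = [0.37, 0.38]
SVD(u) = [[-0.69, -0.72],[-0.72, 0.69]] @ diag([0.5316088731969433, 0.048908137751056464]) @ [[-0.84, -0.54],[0.54, -0.84]]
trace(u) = 0.47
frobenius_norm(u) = 0.53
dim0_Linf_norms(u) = [0.34, 0.23]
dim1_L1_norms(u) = [0.52, 0.52]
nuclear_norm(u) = 0.58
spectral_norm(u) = 0.53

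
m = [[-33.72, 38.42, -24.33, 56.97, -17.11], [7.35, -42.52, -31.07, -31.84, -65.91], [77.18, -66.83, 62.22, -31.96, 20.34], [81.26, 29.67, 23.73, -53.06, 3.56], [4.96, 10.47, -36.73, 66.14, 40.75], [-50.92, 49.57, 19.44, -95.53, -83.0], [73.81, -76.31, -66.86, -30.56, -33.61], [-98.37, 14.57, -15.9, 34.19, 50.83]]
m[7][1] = 14.57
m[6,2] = -66.86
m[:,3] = [56.97, -31.84, -31.96, -53.06, 66.14, -95.53, -30.56, 34.19]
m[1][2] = -31.07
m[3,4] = 3.56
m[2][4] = 20.34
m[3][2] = 23.73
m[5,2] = 19.44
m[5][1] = 49.57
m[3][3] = -53.06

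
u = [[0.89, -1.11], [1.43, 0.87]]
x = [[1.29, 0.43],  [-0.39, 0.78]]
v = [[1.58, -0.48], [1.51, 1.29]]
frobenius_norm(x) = 1.62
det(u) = 2.36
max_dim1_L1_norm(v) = 2.8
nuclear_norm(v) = 3.49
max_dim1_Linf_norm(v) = 1.58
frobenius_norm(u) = 2.20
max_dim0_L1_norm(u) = 2.32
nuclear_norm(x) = 2.23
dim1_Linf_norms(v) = [1.58, 1.51]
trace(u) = 1.76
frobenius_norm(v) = 2.58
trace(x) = 2.07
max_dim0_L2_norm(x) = 1.35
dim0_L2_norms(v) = [2.19, 1.38]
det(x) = 1.17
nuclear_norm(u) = 3.09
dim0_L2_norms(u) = [1.68, 1.41]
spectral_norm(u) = 1.71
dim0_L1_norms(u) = [2.32, 1.98]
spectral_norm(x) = 1.37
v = u @ x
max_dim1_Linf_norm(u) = 1.43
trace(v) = 2.87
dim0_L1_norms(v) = [3.09, 1.77]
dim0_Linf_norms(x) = [1.29, 0.78]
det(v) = 2.76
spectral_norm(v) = 2.28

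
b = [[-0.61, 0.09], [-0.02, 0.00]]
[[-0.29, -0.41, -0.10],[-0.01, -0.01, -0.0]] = b @ [[0.56, 0.66, 0.2], [0.54, -0.1, 0.21]]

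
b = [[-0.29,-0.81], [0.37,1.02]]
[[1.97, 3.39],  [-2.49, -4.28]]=b@[[-2.68, -1.14], [-1.47, -3.78]]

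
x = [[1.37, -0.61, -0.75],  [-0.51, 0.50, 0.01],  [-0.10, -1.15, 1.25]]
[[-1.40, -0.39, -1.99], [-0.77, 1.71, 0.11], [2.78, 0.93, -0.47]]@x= [[-1.52, 2.95, -1.44], [-1.94, 1.2, 0.73], [3.38, -0.69, -2.66]]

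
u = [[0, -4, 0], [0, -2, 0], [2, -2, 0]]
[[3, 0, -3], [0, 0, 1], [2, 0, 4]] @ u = [[-6, -6, 0], [2, -2, 0], [8, -16, 0]]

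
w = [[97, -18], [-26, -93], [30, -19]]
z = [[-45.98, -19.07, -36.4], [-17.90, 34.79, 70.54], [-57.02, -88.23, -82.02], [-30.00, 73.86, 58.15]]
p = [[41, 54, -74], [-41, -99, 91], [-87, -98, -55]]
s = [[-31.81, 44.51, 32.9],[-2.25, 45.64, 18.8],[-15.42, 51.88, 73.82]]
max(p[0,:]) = 54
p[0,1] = 54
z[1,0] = -17.9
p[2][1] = -98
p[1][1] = -99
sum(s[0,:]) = 45.599999999999994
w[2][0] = 30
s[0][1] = 44.51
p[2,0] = -87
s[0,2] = 32.9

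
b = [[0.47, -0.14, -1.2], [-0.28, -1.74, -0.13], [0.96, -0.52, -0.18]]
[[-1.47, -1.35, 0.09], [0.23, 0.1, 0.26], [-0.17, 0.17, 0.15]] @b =[[-0.23,2.51,1.92], [0.33,-0.34,-0.34], [0.02,-0.35,0.15]]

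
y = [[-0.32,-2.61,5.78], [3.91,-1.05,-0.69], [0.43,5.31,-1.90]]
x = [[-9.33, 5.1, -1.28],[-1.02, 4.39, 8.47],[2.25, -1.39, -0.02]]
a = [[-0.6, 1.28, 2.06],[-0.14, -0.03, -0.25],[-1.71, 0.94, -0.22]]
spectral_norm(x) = 11.56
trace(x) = -4.96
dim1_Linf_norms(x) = [9.33, 8.47, 2.25]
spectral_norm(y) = 7.84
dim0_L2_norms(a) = [1.82, 1.59, 2.09]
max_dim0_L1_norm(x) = 12.6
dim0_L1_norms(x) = [12.6, 10.88, 9.77]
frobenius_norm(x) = 14.62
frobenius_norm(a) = 3.19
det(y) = 102.19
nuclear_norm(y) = 15.17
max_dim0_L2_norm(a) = 2.09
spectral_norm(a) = 2.68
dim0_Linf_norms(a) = [1.71, 1.28, 2.06]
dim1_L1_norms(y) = [8.71, 5.65, 7.64]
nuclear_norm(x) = 20.52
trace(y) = -3.27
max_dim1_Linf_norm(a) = 2.06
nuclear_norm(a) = 4.41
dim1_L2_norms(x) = [10.71, 9.59, 2.64]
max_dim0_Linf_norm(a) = 2.06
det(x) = -1.11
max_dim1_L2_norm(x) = 10.71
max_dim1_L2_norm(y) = 6.35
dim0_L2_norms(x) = [9.65, 6.87, 8.57]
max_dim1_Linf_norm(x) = 9.33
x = y @ a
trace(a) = -0.85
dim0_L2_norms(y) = [3.95, 6.01, 6.12]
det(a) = -0.01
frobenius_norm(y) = 9.44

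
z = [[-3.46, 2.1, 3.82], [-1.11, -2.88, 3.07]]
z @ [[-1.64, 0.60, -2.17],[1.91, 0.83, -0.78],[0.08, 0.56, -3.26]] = [[9.99, 1.81, -6.58], [-3.43, -1.34, -5.35]]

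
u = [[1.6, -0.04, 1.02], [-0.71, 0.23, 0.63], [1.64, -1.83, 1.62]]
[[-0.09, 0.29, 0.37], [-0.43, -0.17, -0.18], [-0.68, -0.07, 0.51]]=u@ [[0.25, 0.23, 0.23], [0.18, 0.18, -0.07], [-0.47, -0.07, -0.00]]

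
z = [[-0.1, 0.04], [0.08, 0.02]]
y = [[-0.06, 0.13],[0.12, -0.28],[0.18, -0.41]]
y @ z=[[0.02, 0.00], [-0.03, -0.0], [-0.05, -0.0]]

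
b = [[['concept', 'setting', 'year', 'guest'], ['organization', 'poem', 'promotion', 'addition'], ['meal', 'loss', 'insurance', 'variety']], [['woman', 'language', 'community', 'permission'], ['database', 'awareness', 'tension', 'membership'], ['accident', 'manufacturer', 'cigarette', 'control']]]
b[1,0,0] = 'woman'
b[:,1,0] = ['organization', 'database']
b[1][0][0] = 'woman'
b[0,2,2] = 'insurance'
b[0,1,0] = 'organization'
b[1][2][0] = 'accident'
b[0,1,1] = 'poem'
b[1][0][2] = 'community'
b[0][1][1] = 'poem'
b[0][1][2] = 'promotion'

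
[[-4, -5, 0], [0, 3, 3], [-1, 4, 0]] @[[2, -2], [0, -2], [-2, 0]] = [[-8, 18], [-6, -6], [-2, -6]]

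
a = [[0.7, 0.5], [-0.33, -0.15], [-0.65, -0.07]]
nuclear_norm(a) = 1.37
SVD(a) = [[-0.76,-0.59],  [0.33,-0.01],  [0.56,-0.80]] @ diag([1.1087866154354484, 0.2634240714726027]) @ [[-0.91, -0.42], [0.42, -0.91]]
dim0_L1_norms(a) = [1.68, 0.72]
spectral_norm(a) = 1.11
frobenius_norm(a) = 1.14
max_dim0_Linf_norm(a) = 0.7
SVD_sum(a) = [[0.77, 0.36],  [-0.33, -0.15],  [-0.56, -0.26]] + [[-0.07, 0.14], [-0.00, 0.00], [-0.09, 0.19]]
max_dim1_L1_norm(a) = 1.2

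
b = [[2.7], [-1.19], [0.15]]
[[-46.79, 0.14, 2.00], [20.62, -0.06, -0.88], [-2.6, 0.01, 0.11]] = b@[[-17.33, 0.05, 0.74]]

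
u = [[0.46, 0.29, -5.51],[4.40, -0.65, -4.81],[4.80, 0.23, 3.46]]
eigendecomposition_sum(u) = [[0.28+2.61j, 0.10+0.17j, -2.74+1.09j], [1.53+2.89j, (0.2+0.15j), (-2.66+2.52j)], [(2.38-0.93j), 0.13-0.14j, (1.72+2.29j)]] + [[0.28-2.61j, (0.1-0.17j), -2.74-1.09j], [1.53-2.89j, 0.20-0.15j, -2.66-2.52j], [2.38+0.93j, (0.13+0.14j), 1.72-2.29j]] + [[(-0.1-0j), (0.08-0j), (-0.04+0j)], [1.34+0.00j, -1.05+0.00j, 0.51-0.00j], [(0.04+0j), -0.03+0.00j, 0.02-0.00j]]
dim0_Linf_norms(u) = [4.8, 0.65, 5.51]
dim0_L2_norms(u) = [6.53, 0.75, 8.09]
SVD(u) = [[-0.66,-0.17,-0.73], [-0.71,0.46,0.53], [0.24,0.87,-0.42]] @ diag([8.221678381512513, 6.372735041017701, 0.6566221805230765]) @ [[-0.28, 0.04, 0.96],[0.96, -0.02, 0.28],[-0.03, -1.00, 0.03]]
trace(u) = 3.27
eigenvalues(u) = [(2.2+5.05j), (2.2-5.05j), (-1.13+0j)]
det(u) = -34.40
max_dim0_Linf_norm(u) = 5.51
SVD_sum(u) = [[1.49, -0.22, -5.19], [1.61, -0.23, -5.63], [-0.55, 0.08, 1.93]] + [[-1.04, 0.02, -0.30],  [2.8, -0.07, 0.8],  [5.34, -0.13, 1.54]] + [[0.02,0.48,-0.02], [-0.01,-0.35,0.01], [0.01,0.28,-0.01]]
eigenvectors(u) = [[(0.5+0.2j), (0.5-0.2j), (0.08+0j)],[(0.67+0j), 0.67-0.00j, (-1+0j)],[0.06-0.52j, 0.06+0.52j, -0.03+0.00j]]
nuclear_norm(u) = 15.25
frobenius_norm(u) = 10.42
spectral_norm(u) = 8.22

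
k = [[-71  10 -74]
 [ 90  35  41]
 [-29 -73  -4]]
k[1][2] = 41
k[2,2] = -4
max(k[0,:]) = 10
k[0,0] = -71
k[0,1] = 10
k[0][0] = -71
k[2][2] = -4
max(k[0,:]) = 10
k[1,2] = 41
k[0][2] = -74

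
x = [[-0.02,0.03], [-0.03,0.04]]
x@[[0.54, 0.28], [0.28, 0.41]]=[[-0.00, 0.01],[-0.00, 0.01]]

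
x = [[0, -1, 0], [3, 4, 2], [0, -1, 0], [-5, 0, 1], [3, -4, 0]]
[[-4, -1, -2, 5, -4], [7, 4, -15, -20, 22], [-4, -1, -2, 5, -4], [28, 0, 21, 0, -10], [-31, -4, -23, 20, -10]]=x @ [[-5, 0, -5, 0, 2], [4, 1, 2, -5, 4], [3, 0, -4, 0, 0]]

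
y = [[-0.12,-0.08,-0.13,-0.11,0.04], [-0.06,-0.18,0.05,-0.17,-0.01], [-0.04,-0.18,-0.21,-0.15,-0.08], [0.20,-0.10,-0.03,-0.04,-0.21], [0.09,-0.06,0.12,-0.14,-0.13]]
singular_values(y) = [0.45, 0.36, 0.23, 0.06, 0.01]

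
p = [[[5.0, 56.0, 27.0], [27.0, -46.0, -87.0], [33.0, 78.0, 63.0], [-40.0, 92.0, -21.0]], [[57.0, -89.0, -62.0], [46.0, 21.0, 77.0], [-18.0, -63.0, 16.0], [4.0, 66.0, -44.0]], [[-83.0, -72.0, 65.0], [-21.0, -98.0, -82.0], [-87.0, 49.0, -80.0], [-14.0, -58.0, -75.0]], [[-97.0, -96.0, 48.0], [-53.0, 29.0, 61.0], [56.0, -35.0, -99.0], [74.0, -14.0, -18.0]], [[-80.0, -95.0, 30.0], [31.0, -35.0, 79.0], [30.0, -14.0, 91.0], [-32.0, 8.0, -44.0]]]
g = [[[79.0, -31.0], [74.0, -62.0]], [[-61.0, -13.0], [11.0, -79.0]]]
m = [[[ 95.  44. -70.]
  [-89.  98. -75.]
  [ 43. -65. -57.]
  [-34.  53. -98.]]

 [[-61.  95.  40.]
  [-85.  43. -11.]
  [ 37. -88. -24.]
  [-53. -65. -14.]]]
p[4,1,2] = 79.0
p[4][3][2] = -44.0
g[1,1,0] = 11.0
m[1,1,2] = -11.0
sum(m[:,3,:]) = -211.0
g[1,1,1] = -79.0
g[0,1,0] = 74.0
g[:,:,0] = [[79.0, 74.0], [-61.0, 11.0]]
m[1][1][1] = 43.0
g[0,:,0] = [79.0, 74.0]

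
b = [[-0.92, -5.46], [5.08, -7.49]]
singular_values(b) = [10.03, 3.45]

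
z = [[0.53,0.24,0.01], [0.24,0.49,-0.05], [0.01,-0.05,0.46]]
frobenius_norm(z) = 0.92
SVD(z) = [[-0.73, -0.21, 0.65], [-0.68, 0.1, -0.73], [0.09, -0.97, -0.21]] @ diag([0.7532583724153895, 0.46711359126127877, 0.25962803632333187]) @ [[-0.73,-0.68,0.09], [-0.21,0.10,-0.97], [0.65,-0.73,-0.21]]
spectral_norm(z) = 0.75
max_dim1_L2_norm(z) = 0.58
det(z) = 0.09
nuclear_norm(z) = 1.48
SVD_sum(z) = [[0.40, 0.37, -0.05], [0.37, 0.35, -0.05], [-0.05, -0.05, 0.01]] + [[0.02, -0.01, 0.1], [-0.01, 0.00, -0.04], [0.10, -0.04, 0.44]] + [[0.11, -0.12, -0.04], [-0.12, 0.14, 0.04], [-0.04, 0.04, 0.01]]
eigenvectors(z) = [[-0.73,-0.65,0.21], [-0.68,0.73,-0.1], [0.09,0.21,0.97]]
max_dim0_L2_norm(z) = 0.58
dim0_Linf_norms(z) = [0.53, 0.49, 0.46]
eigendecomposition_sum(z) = [[0.4, 0.37, -0.05], [0.37, 0.35, -0.05], [-0.05, -0.05, 0.01]] + [[0.11,-0.12,-0.04],[-0.12,0.14,0.04],[-0.04,0.04,0.01]] + [[0.02,-0.01,0.1],[-0.01,0.00,-0.04],[0.1,-0.04,0.44]]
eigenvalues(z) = [0.75, 0.26, 0.47]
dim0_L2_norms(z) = [0.58, 0.55, 0.46]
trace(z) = 1.48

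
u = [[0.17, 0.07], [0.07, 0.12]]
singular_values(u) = [0.22, 0.07]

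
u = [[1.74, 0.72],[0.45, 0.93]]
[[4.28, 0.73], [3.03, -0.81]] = u@[[1.39, 0.98], [2.59, -1.35]]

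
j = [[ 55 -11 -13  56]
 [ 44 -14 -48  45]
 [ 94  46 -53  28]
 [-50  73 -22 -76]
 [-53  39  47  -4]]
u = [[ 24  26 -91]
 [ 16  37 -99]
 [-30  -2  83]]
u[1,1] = 37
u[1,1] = 37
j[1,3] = 45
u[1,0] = 16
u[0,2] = -91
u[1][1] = 37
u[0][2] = -91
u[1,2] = -99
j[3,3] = -76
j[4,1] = 39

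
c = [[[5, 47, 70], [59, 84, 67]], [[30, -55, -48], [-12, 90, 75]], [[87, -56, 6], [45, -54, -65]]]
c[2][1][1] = -54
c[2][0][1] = -56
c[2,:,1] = [-56, -54]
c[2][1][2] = -65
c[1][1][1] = 90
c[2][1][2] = -65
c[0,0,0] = 5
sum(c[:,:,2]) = 105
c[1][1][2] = 75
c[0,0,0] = 5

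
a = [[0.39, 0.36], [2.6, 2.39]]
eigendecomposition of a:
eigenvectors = [[-0.68, -0.15], [0.74, -0.99]]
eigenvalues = [-0.0, 2.78]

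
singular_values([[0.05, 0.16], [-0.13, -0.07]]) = [0.21, 0.08]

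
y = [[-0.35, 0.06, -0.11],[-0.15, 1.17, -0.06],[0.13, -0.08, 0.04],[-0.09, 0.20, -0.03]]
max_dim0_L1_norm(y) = 1.51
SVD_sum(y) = [[-0.02, 0.12, -0.01],[-0.2, 1.16, -0.08],[0.02, -0.10, 0.01],[-0.04, 0.21, -0.01]] + [[-0.33,-0.06,-0.10], [0.05,0.01,0.02], [0.11,0.02,0.03], [-0.05,-0.01,-0.02]] + [[0.0, -0.00, -0.00], [0.0, -0.0, -0.00], [0.0, -0.0, -0.00], [-0.0, 0.00, 0.0]]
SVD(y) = [[-0.10, 0.92, -0.35], [-0.97, -0.15, -0.07], [0.09, -0.31, -0.92], [-0.18, 0.15, 0.17]] @ diag([1.2100878010442135, 0.3778698424022092, 0.0013769411423762655]) @ [[0.17,-0.98,0.07], [-0.94,-0.19,-0.29], [-0.30,0.01,0.95]]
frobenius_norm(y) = 1.27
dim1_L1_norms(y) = [0.52, 1.38, 0.25, 0.32]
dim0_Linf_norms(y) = [0.35, 1.17, 0.11]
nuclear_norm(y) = 1.59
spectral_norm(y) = 1.21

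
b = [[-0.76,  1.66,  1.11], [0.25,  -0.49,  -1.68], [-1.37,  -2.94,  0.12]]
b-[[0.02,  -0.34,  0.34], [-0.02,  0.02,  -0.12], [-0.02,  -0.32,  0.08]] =[[-0.78, 2.00, 0.77], [0.27, -0.51, -1.56], [-1.35, -2.62, 0.04]]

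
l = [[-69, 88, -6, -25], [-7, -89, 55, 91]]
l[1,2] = 55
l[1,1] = -89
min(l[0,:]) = -69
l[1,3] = 91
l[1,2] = 55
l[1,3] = 91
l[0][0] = -69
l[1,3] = 91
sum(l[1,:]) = 50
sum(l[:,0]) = -76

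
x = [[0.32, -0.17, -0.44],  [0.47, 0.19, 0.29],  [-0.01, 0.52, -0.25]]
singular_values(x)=[0.6, 0.58, 0.55]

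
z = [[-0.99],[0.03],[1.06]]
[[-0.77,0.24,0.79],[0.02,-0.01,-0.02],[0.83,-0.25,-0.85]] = z @ [[0.78,-0.24,-0.8]]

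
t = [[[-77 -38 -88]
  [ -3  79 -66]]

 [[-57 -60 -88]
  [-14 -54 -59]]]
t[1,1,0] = -14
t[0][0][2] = -88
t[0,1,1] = 79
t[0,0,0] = -77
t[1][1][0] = -14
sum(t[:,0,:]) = -408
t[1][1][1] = -54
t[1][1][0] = -14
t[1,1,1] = -54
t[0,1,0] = -3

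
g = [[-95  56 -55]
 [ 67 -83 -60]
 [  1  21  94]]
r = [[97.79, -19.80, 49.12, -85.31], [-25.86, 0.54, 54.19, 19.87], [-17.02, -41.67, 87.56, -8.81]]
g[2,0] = 1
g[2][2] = 94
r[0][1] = -19.8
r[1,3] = 19.87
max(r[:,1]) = 0.54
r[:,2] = [49.12, 54.19, 87.56]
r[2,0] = -17.02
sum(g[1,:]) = -76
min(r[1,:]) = -25.86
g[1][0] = 67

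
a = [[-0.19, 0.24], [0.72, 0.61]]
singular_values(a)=[0.94, 0.31]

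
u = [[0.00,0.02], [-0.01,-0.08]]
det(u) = 0.00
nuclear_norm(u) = 0.09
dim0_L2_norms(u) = [0.01, 0.08]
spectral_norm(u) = 0.08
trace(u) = -0.08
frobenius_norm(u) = 0.08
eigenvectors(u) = [[0.99,-0.25],[-0.13,0.97]]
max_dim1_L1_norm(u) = 0.09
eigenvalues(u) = [-0.0, -0.08]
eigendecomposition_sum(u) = [[-0.0, -0.0], [0.00, 0.00]] + [[0.0, 0.02],[-0.01, -0.08]]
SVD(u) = [[0.24, -0.97],[-0.97, -0.24]] @ diag([0.0830313074680804, 0.002408729985094908]) @ [[0.12, 0.99], [0.99, -0.12]]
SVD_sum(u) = [[0.00, 0.02],[-0.01, -0.08]] + [[-0.0,0.0], [-0.0,0.00]]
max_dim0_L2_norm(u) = 0.08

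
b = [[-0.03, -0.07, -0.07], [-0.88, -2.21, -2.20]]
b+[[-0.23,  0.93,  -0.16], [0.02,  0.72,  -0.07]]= [[-0.26, 0.86, -0.23], [-0.86, -1.49, -2.27]]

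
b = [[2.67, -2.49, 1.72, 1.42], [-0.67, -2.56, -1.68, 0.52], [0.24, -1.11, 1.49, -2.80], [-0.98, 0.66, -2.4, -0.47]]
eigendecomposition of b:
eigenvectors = [[-0.60, 0.88, 0.28, -0.53], [0.24, 0.05, 0.91, -0.22], [-0.6, -0.45, 0.27, 0.51], [0.46, 0.11, 0.12, 0.64]]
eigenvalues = [4.31, 1.82, -3.2, -1.8]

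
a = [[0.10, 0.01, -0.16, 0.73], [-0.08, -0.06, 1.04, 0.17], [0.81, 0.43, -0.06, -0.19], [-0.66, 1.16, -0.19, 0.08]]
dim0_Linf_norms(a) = [0.81, 1.16, 1.04, 0.73]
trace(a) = 0.06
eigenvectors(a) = [[(0.24+0j),(-0.03+0.57j),(-0.03-0.57j),0.36+0.00j], [(0.61+0j),-0.01-0.26j,(-0.01+0.26j),0.62+0.00j], [(-0.53+0j),(0.36-0.02j),0.36+0.02j,(0.5+0j)], [(-0.54+0j),-0.69+0.00j,(-0.69-0j),(0.48+0j)]]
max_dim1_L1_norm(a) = 2.09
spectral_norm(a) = 1.37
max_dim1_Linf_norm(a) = 1.16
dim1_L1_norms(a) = [1.0, 1.35, 1.49, 2.09]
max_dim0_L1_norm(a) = 1.66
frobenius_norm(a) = 2.10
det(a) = -0.98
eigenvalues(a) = [(-1.13+0j), (0.16+0.98j), (0.16-0.98j), (0.87+0j)]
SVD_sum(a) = [[-0.02, 0.04, -0.02, 0.0], [0.16, -0.3, 0.12, -0.01], [-0.01, 0.01, -0.00, 0.00], [-0.58, 1.10, -0.44, 0.06]] + [[0.01, 0.0, -0.01, -0.0], [-0.53, -0.01, 0.69, 0.2], [0.34, 0.01, -0.44, -0.13], [-0.15, -0.0, 0.19, 0.06]] + [[-0.14,-0.13,-0.13,0.07], [0.25,0.23,0.23,-0.12], [0.42,0.39,0.39,-0.21], [0.07,0.06,0.06,-0.03]] + [[0.25, 0.1, -0.0, 0.66], [0.04, 0.02, -0.0, 0.11], [0.06, 0.02, -0.00, 0.15], [0.0, 0.00, -0.0, 0.0]]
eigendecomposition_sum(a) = [[-0.08+0.00j,-0.18-0.00j,(0.18-0j),0.10+0.00j], [-0.19+0.00j,-0.45-0.00j,0.45-0.00j,(0.25+0j)], [0.16-0.00j,0.39+0.00j,-0.39+0.00j,(-0.21-0j)], [(0.17-0j),0.39+0.00j,(-0.4+0j),-0.22-0.00j]] + [[0.04+0.40j, (-0.01-0.2j), (-0.27+0.01j), 0.27-0.05j],[-0.03-0.18j, 0.01+0.09j, (0.12-0.02j), (-0.12+0.04j)],[0.25-0.05j, (-0.12+0.02j), (0.03+0.17j), (-0.05-0.16j)],[(-0.48+0.07j), (0.24-0.03j), (-0.03-0.33j), 0.09+0.32j]] + [[(0.04-0.4j),(-0.01+0.2j),(-0.27-0.01j),(0.27+0.05j)], [(-0.03+0.18j),0.01-0.09j,0.12+0.02j,-0.12-0.04j], [(0.25+0.05j),-0.12-0.02j,(0.03-0.17j),-0.05+0.16j], [(-0.48-0.07j),0.24+0.03j,(-0.03+0.33j),0.09-0.32j]] + [[0.11-0.00j, (0.21-0j), 0.20+0.00j, (0.1-0j)], [0.18-0.00j, (0.36-0j), (0.34+0j), (0.16-0j)], [(0.15-0j), 0.29-0.00j, 0.28+0.00j, 0.13-0.00j], [(0.14-0j), (0.28-0j), 0.27+0.00j, (0.13-0j)]]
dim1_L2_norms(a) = [0.75, 1.06, 0.94, 1.35]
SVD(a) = [[0.04, -0.02, -0.27, 0.96], [-0.26, 0.82, 0.48, 0.16], [0.01, -0.53, 0.82, 0.22], [0.96, 0.23, 0.13, 0.01]] @ diag([1.3706590489850892, 1.0886189229162055, 0.8827125013739608, 0.7419711935258512]) @ [[-0.44, 0.83, -0.34, 0.04], [-0.59, -0.01, 0.78, 0.22], [0.58, 0.54, 0.54, -0.29], [0.35, 0.14, -0.00, 0.93]]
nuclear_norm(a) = 4.08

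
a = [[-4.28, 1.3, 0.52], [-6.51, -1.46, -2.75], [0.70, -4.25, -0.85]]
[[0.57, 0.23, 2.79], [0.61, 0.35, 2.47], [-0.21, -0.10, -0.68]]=a@[[-0.12,-0.05,-0.60],[0.02,0.02,-0.05],[0.05,-0.02,0.55]]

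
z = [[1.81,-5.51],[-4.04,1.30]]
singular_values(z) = [6.5, 3.06]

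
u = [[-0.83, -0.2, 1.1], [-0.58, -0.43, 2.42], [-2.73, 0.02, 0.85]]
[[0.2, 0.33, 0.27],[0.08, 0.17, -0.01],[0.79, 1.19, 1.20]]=u@ [[-0.29, -0.44, -0.49],  [0.15, 0.09, -0.21],  [-0.01, -0.02, -0.16]]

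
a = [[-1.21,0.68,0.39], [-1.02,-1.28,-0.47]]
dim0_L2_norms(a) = [1.58, 1.45, 0.61]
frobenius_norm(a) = 2.23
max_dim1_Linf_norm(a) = 1.28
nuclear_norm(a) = 3.14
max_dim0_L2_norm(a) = 1.58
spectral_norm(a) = 1.71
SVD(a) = [[0.21,0.98], [0.98,-0.21]] @ diag([1.7139506776072668, 1.4285212895611992]) @ [[-0.73, -0.65, -0.22], [-0.68, 0.65, 0.33]]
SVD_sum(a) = [[-0.26, -0.23, -0.08], [-1.22, -1.09, -0.37]] + [[-0.95,0.91,0.47], [0.2,-0.19,-0.10]]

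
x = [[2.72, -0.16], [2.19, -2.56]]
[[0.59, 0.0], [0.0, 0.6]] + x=[[3.31, -0.16], [2.19, -1.96]]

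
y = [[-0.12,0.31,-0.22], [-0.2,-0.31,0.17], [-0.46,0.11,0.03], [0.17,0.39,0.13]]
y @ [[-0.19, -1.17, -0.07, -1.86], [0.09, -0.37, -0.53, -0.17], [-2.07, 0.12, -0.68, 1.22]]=[[0.51, -0.00, -0.01, -0.1], [-0.34, 0.37, 0.06, 0.63], [0.04, 0.5, -0.05, 0.87], [-0.27, -0.33, -0.31, -0.22]]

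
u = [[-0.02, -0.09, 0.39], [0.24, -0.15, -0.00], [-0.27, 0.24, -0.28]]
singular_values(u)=[0.58, 0.33, 0.0]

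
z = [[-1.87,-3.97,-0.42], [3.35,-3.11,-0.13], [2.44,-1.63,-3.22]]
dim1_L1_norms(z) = [6.26, 6.59, 7.29]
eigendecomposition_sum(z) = [[(-0.95+2.13j), (-2.01-1.37j), -0.16-0.21j], [(1.73+1.12j), -1.47+1.57j, -0.20+0.11j], [(0.66+1.51j), (-1.67+0.41j), (-0.18-0.01j)]] + [[-0.95-2.13j,(-2.01+1.37j),(-0.16+0.21j)], [(1.73-1.12j),-1.47-1.57j,-0.20-0.11j], [(0.66-1.51j),-1.67-0.41j,(-0.18+0.01j)]] + [[0.04+0.00j, 0.06+0.00j, -0.10-0.00j], [(-0.11-0j), -0.16-0.00j, (0.27+0j)], [1.11+0.00j, 1.71+0.00j, (-2.85-0j)]]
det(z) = -60.79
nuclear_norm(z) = 12.60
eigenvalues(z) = [(-2.61+3.69j), (-2.61-3.69j), (-2.98+0j)]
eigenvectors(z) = [[-0.66+0.00j, -0.66-0.00j, (0.03+0j)],[-0.09+0.58j, (-0.09-0.58j), (-0.1+0j)],[(-0.31+0.35j), (-0.31-0.35j), (0.99+0j)]]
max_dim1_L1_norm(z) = 7.29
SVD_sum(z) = [[1.16,-1.72,-0.83], [2.18,-3.22,-1.55], [1.93,-2.86,-1.38]] + [[-2.9,-2.31,0.74], [0.53,0.42,-0.13], [1.15,0.92,-0.29]] + [[-0.14, 0.07, -0.33], [0.65, -0.31, 1.55], [-0.64, 0.31, -1.55]]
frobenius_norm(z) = 7.70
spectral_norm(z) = 6.03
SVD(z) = [[0.37, -0.92, 0.15], [0.69, 0.17, -0.7], [0.62, 0.36, 0.70]] @ diag([6.027097103641718, 4.125866900429417, 2.4445700691971513]) @ [[0.52, -0.77, -0.37], [0.77, 0.61, -0.20], [-0.38, 0.18, -0.91]]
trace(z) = -8.20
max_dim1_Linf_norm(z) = 3.97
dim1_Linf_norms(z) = [3.97, 3.35, 3.22]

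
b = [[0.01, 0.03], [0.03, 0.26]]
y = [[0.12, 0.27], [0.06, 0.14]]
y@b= [[0.01, 0.07], [0.00, 0.04]]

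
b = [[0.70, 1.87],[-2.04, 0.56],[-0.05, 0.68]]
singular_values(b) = [2.17, 2.06]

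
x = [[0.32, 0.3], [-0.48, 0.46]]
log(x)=[[-0.76, 0.61], [-0.98, -0.47]]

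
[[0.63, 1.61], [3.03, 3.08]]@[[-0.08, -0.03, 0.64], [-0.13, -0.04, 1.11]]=[[-0.26,  -0.08,  2.19], [-0.64,  -0.21,  5.36]]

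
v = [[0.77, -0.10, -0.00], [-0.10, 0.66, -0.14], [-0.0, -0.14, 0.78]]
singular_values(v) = [0.9, 0.77, 0.54]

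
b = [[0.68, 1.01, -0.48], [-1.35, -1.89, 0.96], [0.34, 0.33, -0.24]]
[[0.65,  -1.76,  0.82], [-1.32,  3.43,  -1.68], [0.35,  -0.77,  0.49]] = b@[[0.59, -1.30, 1.7], [-0.16, -0.61, -0.46], [-0.86, 0.54, -0.26]]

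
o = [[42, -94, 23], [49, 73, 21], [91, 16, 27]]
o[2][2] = 27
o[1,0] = 49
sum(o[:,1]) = -5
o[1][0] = 49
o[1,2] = 21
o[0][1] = -94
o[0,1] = -94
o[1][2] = 21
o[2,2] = 27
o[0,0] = 42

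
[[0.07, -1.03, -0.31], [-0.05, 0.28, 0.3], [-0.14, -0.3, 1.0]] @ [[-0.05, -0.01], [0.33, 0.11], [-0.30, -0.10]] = [[-0.25, -0.08], [0.00, 0.00], [-0.39, -0.13]]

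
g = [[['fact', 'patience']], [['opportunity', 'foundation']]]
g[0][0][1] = 'patience'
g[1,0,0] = 'opportunity'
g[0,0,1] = 'patience'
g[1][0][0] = 'opportunity'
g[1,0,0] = 'opportunity'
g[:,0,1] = ['patience', 'foundation']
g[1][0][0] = 'opportunity'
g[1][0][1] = 'foundation'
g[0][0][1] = 'patience'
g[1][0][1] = 'foundation'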